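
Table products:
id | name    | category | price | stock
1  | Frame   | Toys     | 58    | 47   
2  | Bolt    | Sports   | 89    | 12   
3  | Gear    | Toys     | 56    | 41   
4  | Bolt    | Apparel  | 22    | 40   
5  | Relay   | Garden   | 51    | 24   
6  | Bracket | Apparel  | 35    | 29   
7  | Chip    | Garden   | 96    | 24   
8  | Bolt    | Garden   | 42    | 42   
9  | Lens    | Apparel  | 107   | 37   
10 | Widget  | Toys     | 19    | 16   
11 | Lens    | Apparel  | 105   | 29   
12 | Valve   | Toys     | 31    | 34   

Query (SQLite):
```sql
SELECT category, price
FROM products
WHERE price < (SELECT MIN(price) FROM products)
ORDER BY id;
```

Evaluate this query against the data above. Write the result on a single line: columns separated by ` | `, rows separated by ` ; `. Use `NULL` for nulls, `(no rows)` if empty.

(no rows)

Scalar subquery: MIN(price) over all products rows = 19.
Keep rows where price < that value.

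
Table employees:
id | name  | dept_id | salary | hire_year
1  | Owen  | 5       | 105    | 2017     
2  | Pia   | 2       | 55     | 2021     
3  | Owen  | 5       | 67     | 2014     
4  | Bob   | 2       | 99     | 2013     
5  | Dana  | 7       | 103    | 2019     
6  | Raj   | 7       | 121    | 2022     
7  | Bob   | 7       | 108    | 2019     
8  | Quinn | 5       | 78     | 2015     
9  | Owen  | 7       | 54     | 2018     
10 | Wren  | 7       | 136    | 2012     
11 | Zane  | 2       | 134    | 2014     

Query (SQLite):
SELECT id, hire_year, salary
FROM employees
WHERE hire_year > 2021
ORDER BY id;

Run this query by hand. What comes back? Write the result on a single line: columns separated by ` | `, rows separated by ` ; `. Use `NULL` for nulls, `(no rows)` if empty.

6 | 2022 | 121

hire_year > 2021: ids {6}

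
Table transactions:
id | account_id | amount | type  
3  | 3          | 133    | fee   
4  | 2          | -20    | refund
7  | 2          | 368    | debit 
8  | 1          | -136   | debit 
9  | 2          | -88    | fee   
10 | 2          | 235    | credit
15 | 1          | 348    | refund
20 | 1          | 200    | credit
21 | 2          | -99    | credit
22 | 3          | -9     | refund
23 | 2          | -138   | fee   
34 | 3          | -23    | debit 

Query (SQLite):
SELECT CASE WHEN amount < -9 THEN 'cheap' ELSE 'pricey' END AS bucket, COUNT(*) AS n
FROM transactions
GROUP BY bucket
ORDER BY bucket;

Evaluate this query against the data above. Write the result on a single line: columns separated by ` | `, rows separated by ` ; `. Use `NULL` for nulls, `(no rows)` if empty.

Bucket rows by amount < -9 → 'cheap' else 'pricey'; count each bucket.

cheap | 6 ; pricey | 6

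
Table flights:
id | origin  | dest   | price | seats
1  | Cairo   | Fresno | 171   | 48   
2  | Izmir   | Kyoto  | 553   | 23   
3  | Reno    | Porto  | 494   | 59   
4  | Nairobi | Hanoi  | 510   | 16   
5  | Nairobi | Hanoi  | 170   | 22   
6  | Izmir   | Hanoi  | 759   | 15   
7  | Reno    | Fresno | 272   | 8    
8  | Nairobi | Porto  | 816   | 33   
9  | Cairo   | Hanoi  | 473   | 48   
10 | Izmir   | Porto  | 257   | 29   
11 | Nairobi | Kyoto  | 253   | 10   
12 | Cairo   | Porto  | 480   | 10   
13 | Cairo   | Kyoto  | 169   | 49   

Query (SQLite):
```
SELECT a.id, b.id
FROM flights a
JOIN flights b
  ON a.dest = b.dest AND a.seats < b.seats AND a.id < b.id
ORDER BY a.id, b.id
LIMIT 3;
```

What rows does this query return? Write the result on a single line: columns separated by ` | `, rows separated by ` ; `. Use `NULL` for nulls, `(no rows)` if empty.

Pairs (a,b) with same dest, a.seats < b.seats, a.id < b.id.
dest groups: Fresno:{1,7} Hanoi:{4,5,6,9} Kyoto:{2,11,13} Porto:{3,8,10,12}
Ordered by (a.id, b.id); first 3.

2 | 13 ; 4 | 5 ; 4 | 9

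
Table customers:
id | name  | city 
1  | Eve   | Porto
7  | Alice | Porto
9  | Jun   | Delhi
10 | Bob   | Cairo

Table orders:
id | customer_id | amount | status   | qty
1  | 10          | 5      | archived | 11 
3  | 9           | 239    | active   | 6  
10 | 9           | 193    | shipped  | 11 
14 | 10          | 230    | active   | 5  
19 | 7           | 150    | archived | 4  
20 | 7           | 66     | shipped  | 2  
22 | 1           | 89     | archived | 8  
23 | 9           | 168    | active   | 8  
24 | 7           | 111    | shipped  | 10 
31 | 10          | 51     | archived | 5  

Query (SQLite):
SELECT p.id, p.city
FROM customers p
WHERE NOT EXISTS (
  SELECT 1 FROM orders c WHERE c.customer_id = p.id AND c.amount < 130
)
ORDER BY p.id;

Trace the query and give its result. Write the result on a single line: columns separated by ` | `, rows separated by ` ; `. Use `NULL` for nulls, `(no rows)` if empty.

9 | Delhi

For each customers row, check whether any orders with matching customer_id has amount < 130.
Keep rows where that is false.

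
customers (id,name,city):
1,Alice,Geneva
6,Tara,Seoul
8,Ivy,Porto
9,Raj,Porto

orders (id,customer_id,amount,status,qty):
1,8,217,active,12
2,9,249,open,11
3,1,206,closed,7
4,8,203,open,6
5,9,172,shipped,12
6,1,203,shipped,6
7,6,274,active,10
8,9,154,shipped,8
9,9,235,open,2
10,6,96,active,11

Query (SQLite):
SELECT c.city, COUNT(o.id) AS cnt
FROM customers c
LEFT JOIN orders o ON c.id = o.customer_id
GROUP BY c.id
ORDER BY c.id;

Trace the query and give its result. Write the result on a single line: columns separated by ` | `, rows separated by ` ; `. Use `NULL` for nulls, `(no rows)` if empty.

LEFT JOIN keeps every customers row; unmatched ones get NULL for orders columns.
Group by customers.id and compute COUNT(o.id). COUNT(col) of an all-NULL group is 0.
  1: ids {3, 6} → COUNT(o.id)=2
  6: ids {7, 10} → COUNT(o.id)=2
  8: ids {1, 4} → COUNT(o.id)=2
  9: ids {2, 5, 8, 9} → COUNT(o.id)=4

Geneva | 2 ; Seoul | 2 ; Porto | 2 ; Porto | 4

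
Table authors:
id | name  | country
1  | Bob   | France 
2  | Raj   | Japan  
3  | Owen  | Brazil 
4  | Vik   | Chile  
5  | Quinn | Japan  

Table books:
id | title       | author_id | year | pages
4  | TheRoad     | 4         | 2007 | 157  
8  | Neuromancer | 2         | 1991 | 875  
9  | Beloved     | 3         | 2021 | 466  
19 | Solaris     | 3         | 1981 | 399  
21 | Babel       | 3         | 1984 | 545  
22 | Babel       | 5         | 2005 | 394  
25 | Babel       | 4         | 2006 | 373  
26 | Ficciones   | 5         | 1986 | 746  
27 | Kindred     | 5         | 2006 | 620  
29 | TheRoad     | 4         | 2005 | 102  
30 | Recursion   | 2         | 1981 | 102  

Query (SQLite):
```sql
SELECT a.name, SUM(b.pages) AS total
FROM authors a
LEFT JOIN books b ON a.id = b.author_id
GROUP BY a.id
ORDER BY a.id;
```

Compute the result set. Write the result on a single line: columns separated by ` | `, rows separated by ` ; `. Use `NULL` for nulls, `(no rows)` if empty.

LEFT JOIN keeps every authors row; unmatched ones get NULL for books columns.
Group by authors.id and compute SUM(b.pages). SUM over an all-NULL group is NULL.
  1: ids {—} → SUM(b.pages)=NULL
  2: ids {8, 30} → SUM(b.pages)=977
  3: ids {9, 19, 21} → SUM(b.pages)=1410
  4: ids {4, 25, 29} → SUM(b.pages)=632
  5: ids {22, 26, 27} → SUM(b.pages)=1760

Bob | NULL ; Raj | 977 ; Owen | 1410 ; Vik | 632 ; Quinn | 1760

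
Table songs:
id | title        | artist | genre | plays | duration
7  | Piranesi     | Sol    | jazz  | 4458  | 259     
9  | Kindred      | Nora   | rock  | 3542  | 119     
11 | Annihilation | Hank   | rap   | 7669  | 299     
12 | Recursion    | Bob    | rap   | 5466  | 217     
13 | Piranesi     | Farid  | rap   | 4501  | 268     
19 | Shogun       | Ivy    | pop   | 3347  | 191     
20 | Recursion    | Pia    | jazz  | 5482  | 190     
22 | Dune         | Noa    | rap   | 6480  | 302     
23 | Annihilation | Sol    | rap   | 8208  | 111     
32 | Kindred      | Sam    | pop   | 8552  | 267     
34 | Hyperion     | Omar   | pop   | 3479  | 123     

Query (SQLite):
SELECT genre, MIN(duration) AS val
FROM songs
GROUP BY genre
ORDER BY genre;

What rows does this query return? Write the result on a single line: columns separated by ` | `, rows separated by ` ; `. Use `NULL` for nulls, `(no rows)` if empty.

jazz | 190 ; pop | 123 ; rap | 111 ; rock | 119

Partition songs by genre; compute MIN(duration) within each group.
  jazz: ids {7, 20} → MIN(duration)=190
  pop: ids {19, 32, 34} → MIN(duration)=123
  rap: ids {11, 12, 13, 22, 23} → MIN(duration)=111
  rock: ids {9} → MIN(duration)=119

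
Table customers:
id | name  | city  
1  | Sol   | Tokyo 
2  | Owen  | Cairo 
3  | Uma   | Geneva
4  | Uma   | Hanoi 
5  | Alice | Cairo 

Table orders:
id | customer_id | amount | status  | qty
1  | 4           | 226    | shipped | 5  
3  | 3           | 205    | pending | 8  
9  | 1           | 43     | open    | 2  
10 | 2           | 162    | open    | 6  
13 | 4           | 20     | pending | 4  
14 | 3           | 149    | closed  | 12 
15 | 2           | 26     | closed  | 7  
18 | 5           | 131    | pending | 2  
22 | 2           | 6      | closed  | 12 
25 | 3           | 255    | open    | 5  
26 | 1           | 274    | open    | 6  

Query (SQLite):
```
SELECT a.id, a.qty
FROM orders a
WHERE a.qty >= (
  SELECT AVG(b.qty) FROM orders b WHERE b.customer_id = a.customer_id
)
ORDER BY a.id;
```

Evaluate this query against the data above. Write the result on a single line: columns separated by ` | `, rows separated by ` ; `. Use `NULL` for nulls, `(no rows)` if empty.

For each orders row a, compute AVG(qty) over rows sharing a.customer_id.
Keep row a if a.qty >= that per-group AVG.
  customer_id=1: AVG(qty) = 4.0
  customer_id=2: AVG(qty) = 8.333333
  customer_id=3: AVG(qty) = 8.333333
  customer_id=4: AVG(qty) = 4.5
  customer_id=5: AVG(qty) = 2.0

1 | 5 ; 14 | 12 ; 18 | 2 ; 22 | 12 ; 26 | 6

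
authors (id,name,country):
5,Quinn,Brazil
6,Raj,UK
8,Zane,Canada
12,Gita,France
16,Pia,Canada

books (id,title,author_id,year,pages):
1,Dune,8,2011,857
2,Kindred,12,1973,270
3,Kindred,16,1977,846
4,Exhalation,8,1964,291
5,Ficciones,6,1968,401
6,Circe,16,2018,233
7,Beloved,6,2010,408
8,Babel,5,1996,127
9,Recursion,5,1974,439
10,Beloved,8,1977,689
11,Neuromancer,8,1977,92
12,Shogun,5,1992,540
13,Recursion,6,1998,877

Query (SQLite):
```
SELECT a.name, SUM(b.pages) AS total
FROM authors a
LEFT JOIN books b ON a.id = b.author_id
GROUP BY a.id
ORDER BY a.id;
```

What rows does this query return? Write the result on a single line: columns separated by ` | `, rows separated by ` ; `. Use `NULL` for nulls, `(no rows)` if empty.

Quinn | 1106 ; Raj | 1686 ; Zane | 1929 ; Gita | 270 ; Pia | 1079

LEFT JOIN keeps every authors row; unmatched ones get NULL for books columns.
Group by authors.id and compute SUM(b.pages). SUM over an all-NULL group is NULL.
  5: ids {8, 9, 12} → SUM(b.pages)=1106
  6: ids {5, 7, 13} → SUM(b.pages)=1686
  8: ids {1, 4, 10, 11} → SUM(b.pages)=1929
  12: ids {2} → SUM(b.pages)=270
  16: ids {3, 6} → SUM(b.pages)=1079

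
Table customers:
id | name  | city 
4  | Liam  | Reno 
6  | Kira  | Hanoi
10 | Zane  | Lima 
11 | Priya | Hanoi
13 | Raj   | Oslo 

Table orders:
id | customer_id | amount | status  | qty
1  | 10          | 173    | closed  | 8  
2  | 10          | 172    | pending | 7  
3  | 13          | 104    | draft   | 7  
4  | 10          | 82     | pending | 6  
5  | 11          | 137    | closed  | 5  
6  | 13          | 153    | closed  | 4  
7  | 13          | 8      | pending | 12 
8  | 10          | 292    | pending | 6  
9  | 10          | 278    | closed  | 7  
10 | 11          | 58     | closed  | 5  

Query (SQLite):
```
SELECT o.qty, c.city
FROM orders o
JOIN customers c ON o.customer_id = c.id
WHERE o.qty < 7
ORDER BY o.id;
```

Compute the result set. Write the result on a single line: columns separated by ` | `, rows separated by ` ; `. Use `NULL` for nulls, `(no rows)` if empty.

Each orders row matches the customers row where customer_id = customers.id.
Then keep rows with o.qty < 7.

6 | Lima ; 5 | Hanoi ; 4 | Oslo ; 6 | Lima ; 5 | Hanoi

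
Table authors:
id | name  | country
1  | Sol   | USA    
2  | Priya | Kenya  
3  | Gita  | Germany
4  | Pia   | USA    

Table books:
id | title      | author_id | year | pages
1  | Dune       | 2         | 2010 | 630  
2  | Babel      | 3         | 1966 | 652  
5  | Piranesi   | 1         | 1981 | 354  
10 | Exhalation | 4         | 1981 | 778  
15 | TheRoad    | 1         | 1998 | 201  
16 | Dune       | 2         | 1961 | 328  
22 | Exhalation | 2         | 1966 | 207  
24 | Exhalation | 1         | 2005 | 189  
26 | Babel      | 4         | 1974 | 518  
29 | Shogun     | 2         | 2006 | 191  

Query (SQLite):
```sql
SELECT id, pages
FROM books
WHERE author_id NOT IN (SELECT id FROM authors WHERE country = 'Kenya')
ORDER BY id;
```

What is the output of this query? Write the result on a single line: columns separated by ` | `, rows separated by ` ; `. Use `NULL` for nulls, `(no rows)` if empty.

Inner query: authors.id where country = 'Kenya'.
Outer: keep books rows whose author_id is not in that set.
Inner query → {2}

2 | 652 ; 5 | 354 ; 10 | 778 ; 15 | 201 ; 24 | 189 ; 26 | 518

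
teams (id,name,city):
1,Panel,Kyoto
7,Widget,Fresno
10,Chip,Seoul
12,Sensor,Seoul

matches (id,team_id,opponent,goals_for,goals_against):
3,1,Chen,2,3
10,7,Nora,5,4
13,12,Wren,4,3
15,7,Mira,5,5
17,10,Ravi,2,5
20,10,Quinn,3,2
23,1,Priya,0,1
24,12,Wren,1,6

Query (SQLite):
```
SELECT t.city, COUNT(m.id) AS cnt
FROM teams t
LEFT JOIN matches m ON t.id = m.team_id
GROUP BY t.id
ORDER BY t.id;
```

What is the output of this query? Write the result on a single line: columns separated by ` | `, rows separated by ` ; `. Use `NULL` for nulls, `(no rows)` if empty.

LEFT JOIN keeps every teams row; unmatched ones get NULL for matches columns.
Group by teams.id and compute COUNT(m.id). COUNT(col) of an all-NULL group is 0.
  1: ids {3, 23} → COUNT(m.id)=2
  7: ids {10, 15} → COUNT(m.id)=2
  10: ids {17, 20} → COUNT(m.id)=2
  12: ids {13, 24} → COUNT(m.id)=2

Kyoto | 2 ; Fresno | 2 ; Seoul | 2 ; Seoul | 2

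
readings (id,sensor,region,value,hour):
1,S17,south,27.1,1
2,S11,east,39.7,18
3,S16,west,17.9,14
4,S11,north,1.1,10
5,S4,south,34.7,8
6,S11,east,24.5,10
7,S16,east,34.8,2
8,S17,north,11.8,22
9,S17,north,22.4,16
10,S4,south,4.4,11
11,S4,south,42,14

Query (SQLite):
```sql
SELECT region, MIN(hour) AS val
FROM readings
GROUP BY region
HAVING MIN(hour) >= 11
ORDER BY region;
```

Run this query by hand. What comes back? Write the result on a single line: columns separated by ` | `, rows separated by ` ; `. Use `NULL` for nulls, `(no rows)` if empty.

west | 14

Partition readings by region; compute MIN(hour) within each group.
HAVING: keep groups where MIN(hour) >= 11.
  east: ids {2, 6, 7} → MIN(hour)=2
  north: ids {4, 8, 9} → MIN(hour)=10
  south: ids {1, 5, 10, 11} → MIN(hour)=1
  west: ids {3} → MIN(hour)=14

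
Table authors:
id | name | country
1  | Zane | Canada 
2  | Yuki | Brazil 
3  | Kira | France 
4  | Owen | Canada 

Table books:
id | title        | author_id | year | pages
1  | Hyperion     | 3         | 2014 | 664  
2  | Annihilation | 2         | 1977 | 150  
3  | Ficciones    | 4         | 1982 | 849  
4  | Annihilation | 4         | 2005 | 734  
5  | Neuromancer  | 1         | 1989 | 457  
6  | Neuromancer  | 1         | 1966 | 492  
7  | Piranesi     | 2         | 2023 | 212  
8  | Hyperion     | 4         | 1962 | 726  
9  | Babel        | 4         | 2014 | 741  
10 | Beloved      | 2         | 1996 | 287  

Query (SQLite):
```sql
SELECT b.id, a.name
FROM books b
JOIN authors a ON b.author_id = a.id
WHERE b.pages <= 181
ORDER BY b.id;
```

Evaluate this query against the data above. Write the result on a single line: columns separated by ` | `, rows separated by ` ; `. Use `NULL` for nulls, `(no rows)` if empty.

2 | Yuki

Each books row matches the authors row where author_id = authors.id.
Then keep rows with b.pages <= 181.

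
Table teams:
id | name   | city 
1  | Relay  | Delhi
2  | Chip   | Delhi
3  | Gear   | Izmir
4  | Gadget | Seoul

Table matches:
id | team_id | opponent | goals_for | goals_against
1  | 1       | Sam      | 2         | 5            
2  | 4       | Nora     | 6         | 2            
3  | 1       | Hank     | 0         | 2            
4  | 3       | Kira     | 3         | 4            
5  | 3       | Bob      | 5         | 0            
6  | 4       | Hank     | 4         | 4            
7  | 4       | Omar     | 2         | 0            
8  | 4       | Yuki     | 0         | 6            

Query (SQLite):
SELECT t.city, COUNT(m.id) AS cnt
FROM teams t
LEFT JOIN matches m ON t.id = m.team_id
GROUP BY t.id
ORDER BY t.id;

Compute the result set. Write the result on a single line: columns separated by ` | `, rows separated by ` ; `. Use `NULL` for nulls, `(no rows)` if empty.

Delhi | 2 ; Delhi | 0 ; Izmir | 2 ; Seoul | 4

LEFT JOIN keeps every teams row; unmatched ones get NULL for matches columns.
Group by teams.id and compute COUNT(m.id). COUNT(col) of an all-NULL group is 0.
  1: ids {1, 3} → COUNT(m.id)=2
  2: ids {—} → COUNT(m.id)=0
  3: ids {4, 5} → COUNT(m.id)=2
  4: ids {2, 6, 7, 8} → COUNT(m.id)=4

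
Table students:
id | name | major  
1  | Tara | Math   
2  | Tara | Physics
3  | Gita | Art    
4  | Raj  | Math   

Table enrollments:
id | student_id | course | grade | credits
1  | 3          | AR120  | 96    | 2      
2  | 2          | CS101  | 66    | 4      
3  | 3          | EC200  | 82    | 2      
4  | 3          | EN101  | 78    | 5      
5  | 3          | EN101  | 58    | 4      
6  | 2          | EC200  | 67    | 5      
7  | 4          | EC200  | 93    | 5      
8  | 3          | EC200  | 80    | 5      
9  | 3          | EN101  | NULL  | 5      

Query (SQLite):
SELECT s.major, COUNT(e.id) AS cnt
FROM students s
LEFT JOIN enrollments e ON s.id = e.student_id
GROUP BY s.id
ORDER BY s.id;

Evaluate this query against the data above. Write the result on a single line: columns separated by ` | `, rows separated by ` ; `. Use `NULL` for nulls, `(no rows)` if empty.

Math | 0 ; Physics | 2 ; Art | 6 ; Math | 1

LEFT JOIN keeps every students row; unmatched ones get NULL for enrollments columns.
Group by students.id and compute COUNT(e.id). COUNT(col) of an all-NULL group is 0.
  1: ids {—} → COUNT(e.id)=0
  2: ids {2, 6} → COUNT(e.id)=2
  3: ids {1, 3, 4, 5, 8, 9} → COUNT(e.id)=6
  4: ids {7} → COUNT(e.id)=1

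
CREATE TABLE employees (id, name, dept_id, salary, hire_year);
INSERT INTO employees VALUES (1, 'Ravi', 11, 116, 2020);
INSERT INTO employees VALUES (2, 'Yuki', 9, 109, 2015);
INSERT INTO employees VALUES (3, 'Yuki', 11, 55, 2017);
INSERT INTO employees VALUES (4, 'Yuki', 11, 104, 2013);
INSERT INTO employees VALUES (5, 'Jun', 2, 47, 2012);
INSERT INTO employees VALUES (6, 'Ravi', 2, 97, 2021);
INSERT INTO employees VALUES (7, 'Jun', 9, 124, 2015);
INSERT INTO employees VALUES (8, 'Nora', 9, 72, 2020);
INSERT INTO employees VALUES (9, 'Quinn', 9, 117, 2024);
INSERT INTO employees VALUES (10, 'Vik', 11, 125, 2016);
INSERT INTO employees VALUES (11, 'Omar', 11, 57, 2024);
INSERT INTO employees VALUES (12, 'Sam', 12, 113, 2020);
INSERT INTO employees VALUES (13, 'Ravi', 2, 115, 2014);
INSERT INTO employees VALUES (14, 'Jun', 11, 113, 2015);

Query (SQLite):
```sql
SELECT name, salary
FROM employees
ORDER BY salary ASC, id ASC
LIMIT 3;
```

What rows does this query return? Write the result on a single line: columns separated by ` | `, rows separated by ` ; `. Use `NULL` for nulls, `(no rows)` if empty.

Jun | 47 ; Yuki | 55 ; Omar | 57

Sort by salary asc, tiebreak id asc: (47, id=5), (55, id=3), (57, id=11), (72, id=8), (97, id=6), (104, id=4) …. Take first 3.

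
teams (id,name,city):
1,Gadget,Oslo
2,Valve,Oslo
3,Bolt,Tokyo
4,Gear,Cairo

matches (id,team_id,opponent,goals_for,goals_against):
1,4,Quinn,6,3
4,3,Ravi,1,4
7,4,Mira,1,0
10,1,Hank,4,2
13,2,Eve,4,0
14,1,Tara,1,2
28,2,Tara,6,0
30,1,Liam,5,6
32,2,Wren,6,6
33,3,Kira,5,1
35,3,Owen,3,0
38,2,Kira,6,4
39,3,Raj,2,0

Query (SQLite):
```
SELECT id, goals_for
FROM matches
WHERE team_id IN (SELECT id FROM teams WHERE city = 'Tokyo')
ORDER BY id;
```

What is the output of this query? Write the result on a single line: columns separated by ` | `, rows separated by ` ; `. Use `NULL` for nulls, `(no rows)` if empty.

4 | 1 ; 33 | 5 ; 35 | 3 ; 39 | 2

Inner query: teams.id where city = 'Tokyo'.
Outer: keep matches rows whose team_id is in that set.
Inner query → {3}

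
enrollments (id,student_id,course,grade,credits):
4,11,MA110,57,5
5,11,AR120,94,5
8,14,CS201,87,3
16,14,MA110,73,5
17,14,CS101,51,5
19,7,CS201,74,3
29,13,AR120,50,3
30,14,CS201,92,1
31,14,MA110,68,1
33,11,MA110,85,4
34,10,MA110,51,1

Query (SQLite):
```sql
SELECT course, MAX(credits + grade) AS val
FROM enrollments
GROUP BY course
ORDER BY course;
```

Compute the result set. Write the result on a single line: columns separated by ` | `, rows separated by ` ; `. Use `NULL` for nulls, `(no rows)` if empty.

AR120 | 99 ; CS101 | 56 ; CS201 | 93 ; MA110 | 89

For each row compute credits + grade.
Group by course; take MAX of the expression per group.
  AR120: ids {5, 29} → MAX(credits + grade)=99
  CS101: ids {17} → MAX(credits + grade)=56
  CS201: ids {8, 19, 30} → MAX(credits + grade)=93
  MA110: ids {4, 16, 31, 33, 34} → MAX(credits + grade)=89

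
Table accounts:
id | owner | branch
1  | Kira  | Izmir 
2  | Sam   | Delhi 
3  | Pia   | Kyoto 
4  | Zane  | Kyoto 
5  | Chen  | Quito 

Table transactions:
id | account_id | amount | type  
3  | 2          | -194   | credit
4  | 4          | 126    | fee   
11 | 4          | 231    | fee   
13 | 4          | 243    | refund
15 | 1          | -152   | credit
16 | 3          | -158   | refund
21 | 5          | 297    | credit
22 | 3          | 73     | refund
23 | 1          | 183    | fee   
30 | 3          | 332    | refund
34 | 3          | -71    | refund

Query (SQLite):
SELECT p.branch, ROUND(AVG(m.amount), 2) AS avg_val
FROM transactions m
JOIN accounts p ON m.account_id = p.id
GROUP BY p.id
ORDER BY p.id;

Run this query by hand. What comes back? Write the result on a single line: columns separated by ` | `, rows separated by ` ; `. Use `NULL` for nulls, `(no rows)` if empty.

Izmir | 15.5 ; Delhi | -194 ; Kyoto | 44 ; Kyoto | 200 ; Quito | 297

Join each transactions row to its accounts via account_id.
Group joined rows by accounts.id; compute ROUND(AVG(m.amount), 2) per group.
  1: ids {15, 23} → ROUND(AVG(m.amount), 2)=15.5
  2: ids {3} → ROUND(AVG(m.amount), 2)=-194
  3: ids {16, 22, 30, 34} → ROUND(AVG(m.amount), 2)=44
  4: ids {4, 11, 13} → ROUND(AVG(m.amount), 2)=200
  5: ids {21} → ROUND(AVG(m.amount), 2)=297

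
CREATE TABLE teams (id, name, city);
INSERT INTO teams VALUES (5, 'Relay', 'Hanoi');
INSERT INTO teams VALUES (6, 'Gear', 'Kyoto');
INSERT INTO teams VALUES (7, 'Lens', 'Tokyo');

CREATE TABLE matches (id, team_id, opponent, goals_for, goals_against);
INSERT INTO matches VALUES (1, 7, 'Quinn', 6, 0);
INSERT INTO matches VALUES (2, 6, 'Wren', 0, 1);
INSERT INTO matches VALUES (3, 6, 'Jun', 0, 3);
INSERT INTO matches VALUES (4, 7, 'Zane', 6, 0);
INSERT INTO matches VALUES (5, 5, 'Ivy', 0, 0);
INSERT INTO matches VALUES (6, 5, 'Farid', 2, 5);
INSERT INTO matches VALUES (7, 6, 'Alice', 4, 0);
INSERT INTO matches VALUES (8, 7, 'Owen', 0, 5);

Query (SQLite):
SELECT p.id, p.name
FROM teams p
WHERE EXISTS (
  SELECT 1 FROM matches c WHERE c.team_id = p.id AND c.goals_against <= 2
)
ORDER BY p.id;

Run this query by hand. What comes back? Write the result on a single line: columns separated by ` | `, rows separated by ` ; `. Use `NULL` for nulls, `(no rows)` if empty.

For each teams row, check whether any matches with matching team_id has goals_against <= 2.
Keep rows where that is true.

5 | Relay ; 6 | Gear ; 7 | Lens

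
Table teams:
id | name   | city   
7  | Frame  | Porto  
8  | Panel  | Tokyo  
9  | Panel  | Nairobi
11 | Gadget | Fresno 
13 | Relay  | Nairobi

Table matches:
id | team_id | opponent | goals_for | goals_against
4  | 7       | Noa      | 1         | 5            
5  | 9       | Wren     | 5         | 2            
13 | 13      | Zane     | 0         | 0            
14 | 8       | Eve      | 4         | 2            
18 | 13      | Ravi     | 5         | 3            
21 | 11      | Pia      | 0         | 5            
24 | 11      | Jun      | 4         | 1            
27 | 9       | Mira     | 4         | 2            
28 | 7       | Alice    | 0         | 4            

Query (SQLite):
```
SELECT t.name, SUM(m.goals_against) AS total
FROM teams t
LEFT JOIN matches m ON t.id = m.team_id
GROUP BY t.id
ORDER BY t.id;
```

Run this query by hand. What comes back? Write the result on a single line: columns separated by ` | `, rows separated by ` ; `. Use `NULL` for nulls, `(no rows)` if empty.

Frame | 9 ; Panel | 2 ; Panel | 4 ; Gadget | 6 ; Relay | 3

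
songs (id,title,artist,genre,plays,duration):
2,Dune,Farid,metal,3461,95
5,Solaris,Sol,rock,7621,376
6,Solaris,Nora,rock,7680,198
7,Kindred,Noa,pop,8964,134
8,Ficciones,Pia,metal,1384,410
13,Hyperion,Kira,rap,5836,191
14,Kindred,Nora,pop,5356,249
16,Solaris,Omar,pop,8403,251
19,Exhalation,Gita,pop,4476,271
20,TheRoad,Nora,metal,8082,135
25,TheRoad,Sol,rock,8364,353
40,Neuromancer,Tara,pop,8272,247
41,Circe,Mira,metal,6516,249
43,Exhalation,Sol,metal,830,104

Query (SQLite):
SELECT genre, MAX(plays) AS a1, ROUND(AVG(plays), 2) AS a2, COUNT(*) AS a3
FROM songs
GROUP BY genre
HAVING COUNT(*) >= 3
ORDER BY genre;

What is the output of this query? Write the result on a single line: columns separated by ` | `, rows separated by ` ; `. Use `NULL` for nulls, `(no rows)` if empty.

Group songs by genre.
Per group compute: MAX(plays), ROUND(AVG(plays), 2), COUNT(*).
HAVING: drop groups with fewer than 3 rows.
  metal: ids {2, 8, 20, 41, 43} → MAX(plays)=8082, ROUND(AVG(plays), 2)=4054.6, COUNT(*)=5
  pop: ids {7, 14, 16, 19, 40} → MAX(plays)=8964, ROUND(AVG(plays), 2)=7094.2, COUNT(*)=5
  rap: ids {13} → MAX(plays)=5836, ROUND(AVG(plays), 2)=5836, COUNT(*)=1
  rock: ids {5, 6, 25} → MAX(plays)=8364, ROUND(AVG(plays), 2)=7888.33, COUNT(*)=3

metal | 8082 | 4054.6 | 5 ; pop | 8964 | 7094.2 | 5 ; rock | 8364 | 7888.33 | 3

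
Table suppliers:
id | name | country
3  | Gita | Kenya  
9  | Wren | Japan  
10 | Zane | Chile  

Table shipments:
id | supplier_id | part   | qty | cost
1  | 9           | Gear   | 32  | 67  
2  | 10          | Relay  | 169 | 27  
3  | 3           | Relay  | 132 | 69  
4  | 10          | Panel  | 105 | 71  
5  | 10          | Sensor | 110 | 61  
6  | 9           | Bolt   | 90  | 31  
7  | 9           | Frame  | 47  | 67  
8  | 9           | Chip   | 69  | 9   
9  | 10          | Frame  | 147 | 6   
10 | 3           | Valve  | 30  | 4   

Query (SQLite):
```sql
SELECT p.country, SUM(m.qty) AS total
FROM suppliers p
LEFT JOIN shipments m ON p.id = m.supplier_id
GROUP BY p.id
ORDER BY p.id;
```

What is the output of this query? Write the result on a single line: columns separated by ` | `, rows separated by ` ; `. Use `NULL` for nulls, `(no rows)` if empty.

Kenya | 162 ; Japan | 238 ; Chile | 531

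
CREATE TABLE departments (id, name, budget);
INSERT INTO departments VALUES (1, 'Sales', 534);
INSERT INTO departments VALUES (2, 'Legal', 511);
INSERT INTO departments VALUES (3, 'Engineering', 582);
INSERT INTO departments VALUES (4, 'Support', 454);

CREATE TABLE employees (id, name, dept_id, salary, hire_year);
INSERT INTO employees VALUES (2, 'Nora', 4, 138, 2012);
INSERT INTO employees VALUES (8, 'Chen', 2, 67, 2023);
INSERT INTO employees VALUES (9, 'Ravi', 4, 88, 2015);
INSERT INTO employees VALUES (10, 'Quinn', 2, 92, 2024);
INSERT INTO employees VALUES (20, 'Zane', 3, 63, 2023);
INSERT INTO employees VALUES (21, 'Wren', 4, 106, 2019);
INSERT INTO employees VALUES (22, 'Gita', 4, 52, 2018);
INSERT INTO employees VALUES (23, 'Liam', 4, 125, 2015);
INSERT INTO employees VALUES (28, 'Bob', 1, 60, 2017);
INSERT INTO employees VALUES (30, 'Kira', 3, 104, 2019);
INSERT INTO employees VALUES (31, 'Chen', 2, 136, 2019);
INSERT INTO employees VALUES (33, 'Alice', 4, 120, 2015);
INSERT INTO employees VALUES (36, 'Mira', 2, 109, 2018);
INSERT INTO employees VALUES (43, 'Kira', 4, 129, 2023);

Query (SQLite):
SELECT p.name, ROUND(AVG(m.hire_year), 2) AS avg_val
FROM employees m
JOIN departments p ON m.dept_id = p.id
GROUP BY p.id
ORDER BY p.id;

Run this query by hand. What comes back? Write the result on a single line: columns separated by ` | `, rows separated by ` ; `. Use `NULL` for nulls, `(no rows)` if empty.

Sales | 2017 ; Legal | 2021 ; Engineering | 2021 ; Support | 2016.71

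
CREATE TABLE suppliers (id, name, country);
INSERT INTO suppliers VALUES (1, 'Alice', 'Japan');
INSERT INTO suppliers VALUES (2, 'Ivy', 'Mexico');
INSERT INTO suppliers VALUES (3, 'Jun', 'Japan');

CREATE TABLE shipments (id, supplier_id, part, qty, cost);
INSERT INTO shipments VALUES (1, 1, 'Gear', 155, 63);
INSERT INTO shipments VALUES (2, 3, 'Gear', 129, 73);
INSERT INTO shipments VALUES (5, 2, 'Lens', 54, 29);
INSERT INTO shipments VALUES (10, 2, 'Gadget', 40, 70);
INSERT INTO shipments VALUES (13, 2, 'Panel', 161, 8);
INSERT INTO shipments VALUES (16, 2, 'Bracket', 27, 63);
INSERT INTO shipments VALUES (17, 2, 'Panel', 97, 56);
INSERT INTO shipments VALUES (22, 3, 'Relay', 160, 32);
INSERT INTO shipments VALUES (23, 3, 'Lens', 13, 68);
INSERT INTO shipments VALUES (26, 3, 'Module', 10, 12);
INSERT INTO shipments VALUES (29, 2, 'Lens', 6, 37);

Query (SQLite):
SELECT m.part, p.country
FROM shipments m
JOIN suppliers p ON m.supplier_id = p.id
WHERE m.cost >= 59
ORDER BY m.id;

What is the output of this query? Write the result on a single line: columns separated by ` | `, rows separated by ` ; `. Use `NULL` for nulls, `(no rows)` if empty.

Gear | Japan ; Gear | Japan ; Gadget | Mexico ; Bracket | Mexico ; Lens | Japan

Each shipments row matches the suppliers row where supplier_id = suppliers.id.
Then keep rows with m.cost >= 59.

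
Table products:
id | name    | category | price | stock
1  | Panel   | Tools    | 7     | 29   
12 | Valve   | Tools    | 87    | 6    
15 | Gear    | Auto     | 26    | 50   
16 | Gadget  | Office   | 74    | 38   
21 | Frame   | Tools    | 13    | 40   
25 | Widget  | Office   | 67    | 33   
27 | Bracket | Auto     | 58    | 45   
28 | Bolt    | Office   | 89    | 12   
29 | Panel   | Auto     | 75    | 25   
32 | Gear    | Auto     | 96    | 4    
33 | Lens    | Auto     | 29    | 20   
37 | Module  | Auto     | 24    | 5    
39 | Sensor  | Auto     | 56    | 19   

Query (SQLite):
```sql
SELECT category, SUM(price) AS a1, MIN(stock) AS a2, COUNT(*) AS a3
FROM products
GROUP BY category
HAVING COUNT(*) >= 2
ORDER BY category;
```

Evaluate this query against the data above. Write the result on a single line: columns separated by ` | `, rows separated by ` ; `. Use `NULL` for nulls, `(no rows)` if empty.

Auto | 364 | 4 | 7 ; Office | 230 | 12 | 3 ; Tools | 107 | 6 | 3

Group products by category.
Per group compute: SUM(price), MIN(stock), COUNT(*).
HAVING: drop groups with fewer than 2 rows.
  Auto: ids {15, 27, 29, 32, 33, 37, 39} → SUM(price)=364, MIN(stock)=4, COUNT(*)=7
  Office: ids {16, 25, 28} → SUM(price)=230, MIN(stock)=12, COUNT(*)=3
  Tools: ids {1, 12, 21} → SUM(price)=107, MIN(stock)=6, COUNT(*)=3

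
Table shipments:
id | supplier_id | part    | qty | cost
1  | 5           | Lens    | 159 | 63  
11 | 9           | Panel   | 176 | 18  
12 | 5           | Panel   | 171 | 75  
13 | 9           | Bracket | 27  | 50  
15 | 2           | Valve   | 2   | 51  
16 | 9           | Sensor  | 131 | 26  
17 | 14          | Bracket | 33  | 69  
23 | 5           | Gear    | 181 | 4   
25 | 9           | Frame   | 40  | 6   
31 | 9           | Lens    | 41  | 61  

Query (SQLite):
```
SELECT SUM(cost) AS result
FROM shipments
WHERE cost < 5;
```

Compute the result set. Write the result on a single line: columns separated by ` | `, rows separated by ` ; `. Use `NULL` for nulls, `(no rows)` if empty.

Rows where cost < 5 → cost values: [4].
SUM of non-NULL values = 4.

4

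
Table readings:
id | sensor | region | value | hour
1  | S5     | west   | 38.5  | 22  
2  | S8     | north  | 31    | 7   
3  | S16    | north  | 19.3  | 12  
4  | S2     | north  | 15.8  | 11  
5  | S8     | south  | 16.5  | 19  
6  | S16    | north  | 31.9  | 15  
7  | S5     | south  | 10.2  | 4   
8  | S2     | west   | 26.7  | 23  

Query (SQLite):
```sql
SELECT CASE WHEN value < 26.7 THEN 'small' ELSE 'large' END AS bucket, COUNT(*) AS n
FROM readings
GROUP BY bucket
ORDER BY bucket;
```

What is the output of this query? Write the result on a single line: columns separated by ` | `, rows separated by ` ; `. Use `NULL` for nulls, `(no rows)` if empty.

Bucket rows by value < 26.7 → 'small' else 'large'; count each bucket.

large | 4 ; small | 4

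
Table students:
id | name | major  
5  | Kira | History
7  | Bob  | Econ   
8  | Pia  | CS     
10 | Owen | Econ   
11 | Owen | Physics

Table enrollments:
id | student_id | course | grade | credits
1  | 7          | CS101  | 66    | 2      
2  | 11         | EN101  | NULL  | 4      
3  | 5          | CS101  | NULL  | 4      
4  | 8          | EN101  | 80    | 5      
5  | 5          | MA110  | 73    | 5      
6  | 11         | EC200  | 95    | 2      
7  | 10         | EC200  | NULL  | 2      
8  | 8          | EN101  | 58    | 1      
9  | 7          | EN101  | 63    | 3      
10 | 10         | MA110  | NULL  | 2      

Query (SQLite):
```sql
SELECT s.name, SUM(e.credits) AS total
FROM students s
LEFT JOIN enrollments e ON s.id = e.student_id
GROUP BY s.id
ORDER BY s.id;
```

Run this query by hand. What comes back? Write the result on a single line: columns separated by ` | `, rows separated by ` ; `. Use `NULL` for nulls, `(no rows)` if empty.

Kira | 9 ; Bob | 5 ; Pia | 6 ; Owen | 4 ; Owen | 6

LEFT JOIN keeps every students row; unmatched ones get NULL for enrollments columns.
Group by students.id and compute SUM(e.credits). SUM over an all-NULL group is NULL.
  5: ids {3, 5} → SUM(e.credits)=9
  7: ids {1, 9} → SUM(e.credits)=5
  8: ids {4, 8} → SUM(e.credits)=6
  10: ids {7, 10} → SUM(e.credits)=4
  11: ids {2, 6} → SUM(e.credits)=6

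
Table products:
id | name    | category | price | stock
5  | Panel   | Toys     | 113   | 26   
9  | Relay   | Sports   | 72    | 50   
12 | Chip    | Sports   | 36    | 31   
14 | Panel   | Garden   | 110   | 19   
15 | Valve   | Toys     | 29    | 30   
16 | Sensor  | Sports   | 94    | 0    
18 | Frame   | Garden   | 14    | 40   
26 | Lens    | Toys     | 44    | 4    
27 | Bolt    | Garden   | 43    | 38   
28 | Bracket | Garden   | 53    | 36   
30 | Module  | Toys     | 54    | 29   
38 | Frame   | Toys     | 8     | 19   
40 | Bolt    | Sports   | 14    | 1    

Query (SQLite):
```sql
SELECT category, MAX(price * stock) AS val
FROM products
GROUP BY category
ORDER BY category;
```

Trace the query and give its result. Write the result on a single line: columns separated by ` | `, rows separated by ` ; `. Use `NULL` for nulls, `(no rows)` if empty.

For each row compute price * stock.
Group by category; take MAX of the expression per group.
  Garden: ids {14, 18, 27, 28} → MAX(price * stock)=2090
  Sports: ids {9, 12, 16, 40} → MAX(price * stock)=3600
  Toys: ids {5, 15, 26, 30, 38} → MAX(price * stock)=2938

Garden | 2090 ; Sports | 3600 ; Toys | 2938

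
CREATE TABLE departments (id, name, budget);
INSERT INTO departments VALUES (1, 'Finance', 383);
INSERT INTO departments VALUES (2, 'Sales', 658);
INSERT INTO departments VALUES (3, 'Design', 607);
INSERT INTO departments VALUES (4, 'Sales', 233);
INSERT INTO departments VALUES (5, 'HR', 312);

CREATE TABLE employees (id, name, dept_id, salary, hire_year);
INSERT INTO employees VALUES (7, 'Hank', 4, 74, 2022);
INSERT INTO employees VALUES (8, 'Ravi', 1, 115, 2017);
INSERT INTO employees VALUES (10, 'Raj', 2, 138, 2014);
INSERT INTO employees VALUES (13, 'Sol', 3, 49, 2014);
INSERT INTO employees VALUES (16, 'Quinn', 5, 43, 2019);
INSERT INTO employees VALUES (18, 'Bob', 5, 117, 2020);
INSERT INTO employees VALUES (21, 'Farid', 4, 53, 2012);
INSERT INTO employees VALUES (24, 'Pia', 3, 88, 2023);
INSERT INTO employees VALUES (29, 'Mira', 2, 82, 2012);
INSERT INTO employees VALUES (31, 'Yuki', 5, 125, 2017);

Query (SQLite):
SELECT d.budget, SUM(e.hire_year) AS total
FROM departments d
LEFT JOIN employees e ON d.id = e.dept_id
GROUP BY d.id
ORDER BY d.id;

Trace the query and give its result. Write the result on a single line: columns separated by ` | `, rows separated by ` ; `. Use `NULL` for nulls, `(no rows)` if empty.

383 | 2017 ; 658 | 4026 ; 607 | 4037 ; 233 | 4034 ; 312 | 6056

LEFT JOIN keeps every departments row; unmatched ones get NULL for employees columns.
Group by departments.id and compute SUM(e.hire_year). SUM over an all-NULL group is NULL.
  1: ids {8} → SUM(e.hire_year)=2017
  2: ids {10, 29} → SUM(e.hire_year)=4026
  3: ids {13, 24} → SUM(e.hire_year)=4037
  4: ids {7, 21} → SUM(e.hire_year)=4034
  5: ids {16, 18, 31} → SUM(e.hire_year)=6056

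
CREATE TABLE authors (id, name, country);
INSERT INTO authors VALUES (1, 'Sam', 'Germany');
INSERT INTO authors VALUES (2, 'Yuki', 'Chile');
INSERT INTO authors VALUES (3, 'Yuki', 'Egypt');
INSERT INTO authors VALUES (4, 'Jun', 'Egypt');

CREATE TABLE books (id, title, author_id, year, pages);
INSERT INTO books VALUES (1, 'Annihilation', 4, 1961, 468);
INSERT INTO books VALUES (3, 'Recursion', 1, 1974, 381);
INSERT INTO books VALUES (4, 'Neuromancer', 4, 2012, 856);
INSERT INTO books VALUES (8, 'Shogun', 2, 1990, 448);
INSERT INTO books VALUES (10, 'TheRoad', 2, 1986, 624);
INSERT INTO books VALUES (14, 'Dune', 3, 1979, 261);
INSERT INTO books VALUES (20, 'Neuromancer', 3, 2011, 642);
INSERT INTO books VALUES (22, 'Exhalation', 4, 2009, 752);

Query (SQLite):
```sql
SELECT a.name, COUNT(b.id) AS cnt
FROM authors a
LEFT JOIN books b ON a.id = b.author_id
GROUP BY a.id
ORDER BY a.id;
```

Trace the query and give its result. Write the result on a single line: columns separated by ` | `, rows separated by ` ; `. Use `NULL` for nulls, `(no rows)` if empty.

Sam | 1 ; Yuki | 2 ; Yuki | 2 ; Jun | 3

LEFT JOIN keeps every authors row; unmatched ones get NULL for books columns.
Group by authors.id and compute COUNT(b.id). COUNT(col) of an all-NULL group is 0.
  1: ids {3} → COUNT(b.id)=1
  2: ids {8, 10} → COUNT(b.id)=2
  3: ids {14, 20} → COUNT(b.id)=2
  4: ids {1, 4, 22} → COUNT(b.id)=3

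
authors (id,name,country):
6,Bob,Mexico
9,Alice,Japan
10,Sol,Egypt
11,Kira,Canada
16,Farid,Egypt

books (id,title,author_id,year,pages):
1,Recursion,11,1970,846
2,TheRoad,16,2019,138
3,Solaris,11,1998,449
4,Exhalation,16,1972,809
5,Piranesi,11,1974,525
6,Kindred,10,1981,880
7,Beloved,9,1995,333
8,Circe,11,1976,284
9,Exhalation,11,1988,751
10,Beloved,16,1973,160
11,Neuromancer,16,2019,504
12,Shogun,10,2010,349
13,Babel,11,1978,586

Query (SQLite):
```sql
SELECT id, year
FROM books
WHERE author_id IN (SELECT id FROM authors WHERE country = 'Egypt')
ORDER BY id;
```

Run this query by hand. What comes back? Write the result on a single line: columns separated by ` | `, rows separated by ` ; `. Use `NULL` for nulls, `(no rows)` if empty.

Inner query: authors.id where country = 'Egypt'.
Outer: keep books rows whose author_id is in that set.
Inner query → {10, 16}

2 | 2019 ; 4 | 1972 ; 6 | 1981 ; 10 | 1973 ; 11 | 2019 ; 12 | 2010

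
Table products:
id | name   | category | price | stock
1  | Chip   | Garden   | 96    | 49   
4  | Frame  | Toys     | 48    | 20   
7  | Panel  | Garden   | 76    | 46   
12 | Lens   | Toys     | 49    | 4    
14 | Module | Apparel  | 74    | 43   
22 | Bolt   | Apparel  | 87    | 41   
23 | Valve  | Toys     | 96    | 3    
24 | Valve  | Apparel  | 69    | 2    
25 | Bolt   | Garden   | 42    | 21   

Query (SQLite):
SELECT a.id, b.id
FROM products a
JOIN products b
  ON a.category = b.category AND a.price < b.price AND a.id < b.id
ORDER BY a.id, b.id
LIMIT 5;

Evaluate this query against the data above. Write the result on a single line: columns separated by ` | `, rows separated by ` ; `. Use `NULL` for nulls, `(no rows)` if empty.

Pairs (a,b) with same category, a.price < b.price, a.id < b.id.
category groups: Apparel:{14,22,24} Garden:{1,7,25} Toys:{4,12,23}
Ordered by (a.id, b.id); first 5.

4 | 12 ; 4 | 23 ; 12 | 23 ; 14 | 22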